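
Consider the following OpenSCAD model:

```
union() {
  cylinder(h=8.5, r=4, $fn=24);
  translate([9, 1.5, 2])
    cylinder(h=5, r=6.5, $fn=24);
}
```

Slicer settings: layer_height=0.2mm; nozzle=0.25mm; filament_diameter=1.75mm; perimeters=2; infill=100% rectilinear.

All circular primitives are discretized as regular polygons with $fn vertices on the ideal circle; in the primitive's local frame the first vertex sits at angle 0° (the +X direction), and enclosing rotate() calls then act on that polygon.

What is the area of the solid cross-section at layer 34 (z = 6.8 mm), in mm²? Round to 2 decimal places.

At z = 6.8 mm: the cylinder: section is a regular 24-gon, circumradius r=4 (area = (24/2)·4.000²·sin(360°/24) = 49.69 mm²); the r=6.5 cylinder at (9, 1.5) contributes a regular 24-gon of circumradius 6.5 (area = (24/2)·6.500²·sin(360°/24) = 131.22 mm²); Combining (union): the regions partially overlap — summed areas 180.91 mm² minus the doubly-counted overlap 4.36 mm² gives 176.56 mm² — area = 176.56 mm². Overall, the cross-section is a single solid region. Net area = 176.56 mm².

176.56 mm²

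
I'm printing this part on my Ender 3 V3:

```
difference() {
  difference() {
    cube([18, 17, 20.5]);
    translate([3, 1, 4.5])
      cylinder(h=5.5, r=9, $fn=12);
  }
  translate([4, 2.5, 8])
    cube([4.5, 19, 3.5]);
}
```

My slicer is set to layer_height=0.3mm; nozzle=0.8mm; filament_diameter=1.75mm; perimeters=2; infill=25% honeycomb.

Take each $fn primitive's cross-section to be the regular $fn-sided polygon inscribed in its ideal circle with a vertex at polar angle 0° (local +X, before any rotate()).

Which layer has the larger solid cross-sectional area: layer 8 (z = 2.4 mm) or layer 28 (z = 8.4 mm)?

Layer 8 (z = 2.4): the cube is present — its section is the full 18×17 rectangle (area 306.00 mm²); the cylinder at (3, 1) is not intersected at this z (z outside [4.5, 10]); After the difference (first − rest): none of the subtracted shapes is present at this height, so the 18×17 cube is unchanged — area = 306.00 mm²; the cube at (4, 2.5) is not intersected at this z (z outside [8, 11.5]); After the difference (first − rest): none of the subtracted shapes is present at this height, so the result so far is unchanged — area = 306.00 mm². So its area = 306.00 mm². Layer 28 (z = 8.4): the cube is present — its section is the full 18×17 rectangle (area 306.00 mm²); the r=9 cylinder at (3, 1) contributes a regular 12-gon of circumradius 9 (area = (12/2)·9.000²·sin(360°/12) = 243.00 mm²); After the difference (first − rest): starting from the 18×17 cube (306.00 mm²), the r=9 cylinder at (3, 1) partially overlaps it — only the 98.41 mm² overlap (of its 243.00 mm²) is removed, clipping the outline — area = 207.59 mm²; the cube at (4, 2.5) (footprint 4.5×19) is included at this height (area 85.50 mm²); Taking the first minus the rest: starting from that combined region (207.59 mm²), the 4.5×19 cube at (4, 2.5) partially overlaps it — only the 35.78 mm² overlap (of its 85.50 mm²) is removed, clipping the outline — area = 171.80 mm². So its area = 171.80 mm². Layer 8 is larger (306.00 vs 171.80 mm²).

layer 8 (z = 2.4 mm)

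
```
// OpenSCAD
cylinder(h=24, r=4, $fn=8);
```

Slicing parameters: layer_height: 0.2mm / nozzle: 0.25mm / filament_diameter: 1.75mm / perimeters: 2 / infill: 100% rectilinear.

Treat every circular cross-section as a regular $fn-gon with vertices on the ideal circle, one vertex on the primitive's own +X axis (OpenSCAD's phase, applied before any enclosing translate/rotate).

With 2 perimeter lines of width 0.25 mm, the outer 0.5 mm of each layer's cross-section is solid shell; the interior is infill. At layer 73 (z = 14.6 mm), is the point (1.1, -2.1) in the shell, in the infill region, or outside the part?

At z = 14.6 mm: the cylinder: section is a regular 8-gon, circumradius r=4. Overall, the cross-section is a single solid region. The nearest boundary edge runs (-0.00, -4.00)→(2.83, -2.83); distance from the point to it = 1.33 mm. The point is inside the cross-section and 1.33 mm from the nearest boundary — more than the 0.5 mm shell width (2 × 0.25), so it's in the infill interior.

infill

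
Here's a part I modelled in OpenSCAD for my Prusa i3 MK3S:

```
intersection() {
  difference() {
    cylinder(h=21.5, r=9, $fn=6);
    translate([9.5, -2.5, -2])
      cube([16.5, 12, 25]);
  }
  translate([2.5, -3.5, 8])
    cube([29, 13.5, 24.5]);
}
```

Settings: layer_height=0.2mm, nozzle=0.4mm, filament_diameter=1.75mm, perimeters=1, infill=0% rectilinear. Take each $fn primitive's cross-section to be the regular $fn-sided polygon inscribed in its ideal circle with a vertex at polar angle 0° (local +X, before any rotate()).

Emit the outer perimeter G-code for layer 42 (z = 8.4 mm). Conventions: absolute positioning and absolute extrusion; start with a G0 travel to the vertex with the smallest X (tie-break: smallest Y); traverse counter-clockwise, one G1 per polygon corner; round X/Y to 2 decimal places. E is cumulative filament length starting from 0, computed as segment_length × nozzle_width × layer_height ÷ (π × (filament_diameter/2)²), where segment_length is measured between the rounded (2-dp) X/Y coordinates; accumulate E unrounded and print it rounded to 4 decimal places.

At z = 8.4 mm: the cylinder: section is a regular 6-gon, circumradius r=9; the cube at (9.5, -2.5) (footprint 16.5×12) is included at this height; After the difference (first − rest): starting from the r=9 cylinder, the 16.5×12 cube at (9.5, -2.5) misses the remaining region (no effect) — 1 connected region; the cube at (2.5, -3.5) (footprint 29×13.5) is included at this height; After intersecting: the 29×13.5 cube at (2.5, -3.5) partially overlaps that combined region; clipping to the common part keeps 52.34 mm² — 1 connected region. The outline is a single polygon with 5 vertices. Extrusion per mm of travel: 0.4 × 0.2 / (π × 0.875²) = 0.033260. Accumulating E over each segment gives final E = 1.0247.

G0 X2.50 Y-3.50 Z8.40
G1 X6.98 Y-3.50 E0.1490
G1 X9.00 Y0.00 E0.2834
G1 X4.50 Y7.79 E0.5826
G1 X2.50 Y7.79 E0.6492
G1 X2.50 Y-3.50 E1.0247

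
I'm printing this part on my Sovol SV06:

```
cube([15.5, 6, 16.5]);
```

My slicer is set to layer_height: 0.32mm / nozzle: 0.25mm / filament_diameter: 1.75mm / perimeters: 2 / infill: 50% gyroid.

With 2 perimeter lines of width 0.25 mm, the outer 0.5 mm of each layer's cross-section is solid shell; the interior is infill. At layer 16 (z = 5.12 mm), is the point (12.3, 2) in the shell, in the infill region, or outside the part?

infill

At z = 5.12 mm: the cube is present — its section is the full 15.5×6 rectangle. Overall, the cross-section is a single solid region. The nearest boundary edge runs (0.00, 0.00)→(15.50, 0.00); distance from the point to it = 2.00 mm. The point is inside the cross-section and 2.00 mm from the nearest boundary — more than the 0.5 mm shell width (2 × 0.25), so it's in the infill interior.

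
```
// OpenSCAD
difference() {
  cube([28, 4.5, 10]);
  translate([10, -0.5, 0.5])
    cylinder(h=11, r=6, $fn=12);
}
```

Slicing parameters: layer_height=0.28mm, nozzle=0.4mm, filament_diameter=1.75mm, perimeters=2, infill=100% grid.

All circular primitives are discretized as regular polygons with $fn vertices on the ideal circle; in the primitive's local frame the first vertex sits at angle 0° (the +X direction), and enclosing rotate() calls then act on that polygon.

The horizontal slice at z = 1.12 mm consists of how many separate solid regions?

At z = 1.12 mm: the cube (footprint 28×4.5) is included at this height; the r=6 cylinder at (10, -0.5) contributes a regular 12-gon of circumradius 6; Taking the first minus the rest: starting from the 28×4.5 cube, the r=6 cylinder at (10, -0.5) partially overlaps it — only the 44.44 mm² overlap (of its 108.00 mm²) is removed, clipping the outline — 2 connected regions. The result has 2 disconnected regions.

2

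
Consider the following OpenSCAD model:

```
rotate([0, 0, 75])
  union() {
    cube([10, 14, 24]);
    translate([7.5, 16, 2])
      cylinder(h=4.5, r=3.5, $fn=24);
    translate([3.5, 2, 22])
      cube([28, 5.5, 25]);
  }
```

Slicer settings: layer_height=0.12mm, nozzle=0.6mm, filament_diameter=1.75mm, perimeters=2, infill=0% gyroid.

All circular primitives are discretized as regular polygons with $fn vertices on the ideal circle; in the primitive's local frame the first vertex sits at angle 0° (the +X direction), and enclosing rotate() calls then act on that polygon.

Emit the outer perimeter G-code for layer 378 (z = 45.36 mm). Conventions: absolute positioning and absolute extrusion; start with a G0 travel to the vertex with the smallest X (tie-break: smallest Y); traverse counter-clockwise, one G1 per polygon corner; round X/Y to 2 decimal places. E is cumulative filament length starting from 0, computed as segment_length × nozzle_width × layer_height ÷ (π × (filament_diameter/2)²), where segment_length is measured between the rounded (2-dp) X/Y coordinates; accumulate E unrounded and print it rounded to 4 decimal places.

At z = 45.36 mm: the cube is absent (z outside [0, 24]); the cylinder at (7.5, 16) is absent (z outside [2, 6.5]); the cube at (3.5, 2) is present — its section is the full 28×5.5 rectangle; Combining (union): only the 28×5.5 cube at (3.5, 2) is present, so the union is just that shape — 1 connected region; (rotated 75° about Z; rotation is an isometry so areas/perimeters/island counts are preserved). The outline is a single polygon with 4 vertices. Extrusion per mm of travel: 0.6 × 0.12 / (π × 0.875²) = 0.029934. Accumulating E over each segment gives final E = 2.0055.

G0 X-6.34 Y5.32 Z45.36
G1 X-1.03 Y3.90 E0.1645
G1 X6.22 Y30.94 E1.0025
G1 X0.91 Y32.37 E1.1672
G1 X-6.34 Y5.32 E2.0055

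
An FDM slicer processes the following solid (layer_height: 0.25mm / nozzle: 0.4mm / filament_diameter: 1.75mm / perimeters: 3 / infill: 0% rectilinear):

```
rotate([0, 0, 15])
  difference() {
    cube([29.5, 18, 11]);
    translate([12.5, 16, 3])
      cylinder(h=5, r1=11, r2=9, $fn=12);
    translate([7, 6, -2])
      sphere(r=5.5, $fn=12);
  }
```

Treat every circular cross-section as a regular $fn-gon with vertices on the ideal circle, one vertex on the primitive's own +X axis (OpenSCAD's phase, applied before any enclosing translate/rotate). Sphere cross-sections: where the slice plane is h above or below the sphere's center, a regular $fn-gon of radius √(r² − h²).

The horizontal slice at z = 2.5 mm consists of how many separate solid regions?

At z = 2.5 mm: the cube is present — its section is the full 29.5×18 rectangle; the cone at (12.5, 16) is not intersected at this z (z outside [3, 8]); the r=5.5 sphere at (7, 6) slices to a regular 12-gon of circumradius 3.162 (√(r²−h²) with h=4.5 from center); After the difference (first − rest): starting from the 29.5×18 cube, the r=5.5 sphere at (7, 6) lies wholly inside it (removes its full 30.00 mm² and its 19.64 mm outline becomes a hole wall) — 1 connected region with 1 hole; (whole slice rotated 15° about Z — lengths, areas and connectivity unchanged). The result has 1 disconnected region.

1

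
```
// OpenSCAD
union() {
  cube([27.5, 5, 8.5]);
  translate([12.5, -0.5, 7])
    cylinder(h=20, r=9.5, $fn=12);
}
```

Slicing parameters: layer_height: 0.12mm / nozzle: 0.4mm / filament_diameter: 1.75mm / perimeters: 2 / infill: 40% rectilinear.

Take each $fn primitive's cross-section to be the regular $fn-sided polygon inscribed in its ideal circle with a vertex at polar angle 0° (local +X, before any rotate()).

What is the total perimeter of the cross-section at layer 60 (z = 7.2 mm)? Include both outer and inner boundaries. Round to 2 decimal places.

At z = 7.2 mm: the 27.5×5 cube contributes its full rectangle (perimeter 65.00 mm); the r=9.5 cylinder at (12.5, -0.5) contributes a regular 12-gon of circumradius 9.5 (perimeter = 2·12·9.500·sin(180°/12) = 59.01 mm); Taking the union: the regions partially overlap (shared area 86.55 mm²), so the edge portions inside another operand are dropped and the merged outline is re-measured after clipping — boundary = 79.40 mm. Overall, the cross-section is a single solid region. Total boundary length (outer) = 79.40 mm.

79.40 mm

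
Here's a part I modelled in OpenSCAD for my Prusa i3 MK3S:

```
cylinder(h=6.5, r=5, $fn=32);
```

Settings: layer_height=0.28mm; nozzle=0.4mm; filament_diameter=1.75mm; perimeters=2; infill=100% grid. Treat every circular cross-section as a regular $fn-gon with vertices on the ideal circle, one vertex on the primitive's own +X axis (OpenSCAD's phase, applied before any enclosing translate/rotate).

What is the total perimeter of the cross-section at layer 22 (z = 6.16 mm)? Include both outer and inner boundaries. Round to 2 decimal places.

31.37 mm

At z = 6.16 mm: the cylinder: section is a regular 32-gon, circumradius r=5 (perimeter = 2·32·5.000·sin(180°/32) = 31.37 mm). Overall, the cross-section is a single solid region. Total boundary length (outer) = 31.37 mm.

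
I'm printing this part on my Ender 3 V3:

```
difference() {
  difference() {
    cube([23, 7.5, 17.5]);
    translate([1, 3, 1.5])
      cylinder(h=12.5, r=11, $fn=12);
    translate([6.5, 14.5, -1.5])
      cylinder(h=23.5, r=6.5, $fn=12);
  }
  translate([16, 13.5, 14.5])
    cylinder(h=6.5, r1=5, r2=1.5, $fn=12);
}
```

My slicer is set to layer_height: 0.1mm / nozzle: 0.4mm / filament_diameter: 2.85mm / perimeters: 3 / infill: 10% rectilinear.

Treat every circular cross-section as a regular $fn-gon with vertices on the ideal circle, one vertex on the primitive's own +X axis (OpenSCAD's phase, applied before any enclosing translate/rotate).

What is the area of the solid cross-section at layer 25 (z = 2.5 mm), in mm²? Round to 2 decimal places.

86.42 mm²

At z = 2.5 mm: the cube (footprint 23×7.5) is included at this height (area 172.50 mm²); the r=11 cylinder at (1, 3) gives a regular 12-gon of circumradius 11 (constant along its height) (area = (12/2)·11.000²·sin(360°/12) = 363.00 mm²); the r=6.5 cylinder at (6.5, 14.5) gives a regular 12-gon of circumradius 6.5 (constant along its height) (area = (12/2)·6.500²·sin(360°/12) = 126.75 mm²); Subtracting the remaining from the first: starting from the 23×7.5 cube (172.50 mm²), the r=11 cylinder at (1, 3) partially overlaps it — only the 86.08 mm² overlap (of its 363.00 mm²) is removed, clipping the outline; the r=6.5 cylinder at (6.5, 14.5) misses the remaining region (no effect) — area = 86.42 mm²; the cone at (16, 13.5) does not reach this height (z outside [14.5, 21]); Taking the first minus the rest: none of the subtracted shapes is present at this height, so the result so far is unchanged — area = 86.42 mm². Overall, the cross-section is a single solid region. Net area = 86.42 mm².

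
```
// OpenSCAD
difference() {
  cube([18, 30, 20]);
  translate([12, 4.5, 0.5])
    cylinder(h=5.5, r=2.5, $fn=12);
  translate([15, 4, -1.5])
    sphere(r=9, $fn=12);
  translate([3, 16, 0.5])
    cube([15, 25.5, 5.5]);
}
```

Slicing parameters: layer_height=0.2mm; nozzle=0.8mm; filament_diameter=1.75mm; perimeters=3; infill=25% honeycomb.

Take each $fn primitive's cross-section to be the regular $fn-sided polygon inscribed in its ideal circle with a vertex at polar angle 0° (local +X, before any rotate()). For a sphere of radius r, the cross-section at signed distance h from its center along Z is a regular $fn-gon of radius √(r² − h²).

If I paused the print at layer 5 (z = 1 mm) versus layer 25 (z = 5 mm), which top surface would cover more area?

layer 25 (z = 5 mm)

Layer 5 (z = 1): the cube is present — its section is the full 18×30 rectangle (area 540.00 mm²); the cylinder at (12, 4.5): section is a regular 12-gon, circumradius r=2.5 (area = (12/2)·2.500²·sin(360°/12) = 18.75 mm²); the sphere at (15, 4): section is a regular 12-gon, circumradius = √(r²−h²) = √(9²−2.5²) = 8.646 (area = (12/2)·8.646²·sin(360°/12) = 224.25 mm²); the cube at (3, 16) (footprint 15×25.5) is included at this height (area 382.50 mm²); Subtracting the remaining from the first: starting from the 18×30 cube (540.00 mm²), the r=2.5 cylinder at (12, 4.5) lies wholly inside it (removes its full 18.75 mm² and its 15.53 mm outline becomes a hole wall); the r=9 sphere at (15, 4) partially overlaps it — only the 106.48 mm² overlap (of its 224.25 mm²) is removed, clipping the outline; the 15×25.5 cube at (3, 16) partially overlaps it — only the 210.00 mm² overlap (of its 382.50 mm²) is removed, clipping the outline — area = 204.77 mm². So its area = 204.77 mm². Layer 25 (z = 5): the cube is present — its section is the full 18×30 rectangle (area 540.00 mm²); the cylinder at (12, 4.5): section is a regular 12-gon, circumradius r=2.5 (area = (12/2)·2.500²·sin(360°/12) = 18.75 mm²); the r=9 sphere at (15, 4) contributes a regular 12-gon of circumradius √(9²−6.5²) = 6.225 (area = (12/2)·6.225²·sin(360°/12) = 116.25 mm²); the cube at (3, 16) (footprint 15×25.5) is included at this height (area 382.50 mm²); Subtracting the remaining from the first: starting from the 18×30 cube (540.00 mm²), the r=2.5 cylinder at (12, 4.5) lies wholly inside it (removes its full 18.75 mm² and its 15.53 mm outline becomes a hole wall); the r=9 sphere at (15, 4) partially overlaps it — only the 62.25 mm² overlap (of its 116.25 mm²) is removed, clipping the outline; the 15×25.5 cube at (3, 16) partially overlaps it — only the 210.00 mm² overlap (of its 382.50 mm²) is removed, clipping the outline — area = 249.00 mm². So its area = 249.00 mm². Layer 25 is larger (249.00 vs 204.77 mm²).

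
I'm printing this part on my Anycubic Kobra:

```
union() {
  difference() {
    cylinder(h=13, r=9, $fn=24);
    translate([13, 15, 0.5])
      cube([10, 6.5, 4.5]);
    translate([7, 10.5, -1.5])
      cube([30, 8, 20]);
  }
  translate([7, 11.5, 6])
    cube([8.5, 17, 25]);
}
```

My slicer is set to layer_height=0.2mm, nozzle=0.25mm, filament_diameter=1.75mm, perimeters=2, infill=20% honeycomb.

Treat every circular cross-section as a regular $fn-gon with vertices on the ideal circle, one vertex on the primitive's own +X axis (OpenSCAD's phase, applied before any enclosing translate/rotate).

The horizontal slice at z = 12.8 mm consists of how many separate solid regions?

2

At z = 12.8 mm: the cylinder: section is a regular 24-gon, circumradius r=9; the cube at (13, 15) does not reach this height (z outside [0.5, 5]); the cube at (7, 10.5) (footprint 30×8) is included at this height; Taking the first minus the rest: starting from the r=9 cylinder, the 30×8 cube at (7, 10.5) misses the remaining region (no effect) — 1 connected region; the cube at (7, 11.5) is present — its section is the full 8.5×17 rectangle; Taking the union: the 2 present regions are separate (no shared area or edge), so areas and boundary lengths simply add and each stays a separate island — 2 connected regions. The result has 2 disconnected regions.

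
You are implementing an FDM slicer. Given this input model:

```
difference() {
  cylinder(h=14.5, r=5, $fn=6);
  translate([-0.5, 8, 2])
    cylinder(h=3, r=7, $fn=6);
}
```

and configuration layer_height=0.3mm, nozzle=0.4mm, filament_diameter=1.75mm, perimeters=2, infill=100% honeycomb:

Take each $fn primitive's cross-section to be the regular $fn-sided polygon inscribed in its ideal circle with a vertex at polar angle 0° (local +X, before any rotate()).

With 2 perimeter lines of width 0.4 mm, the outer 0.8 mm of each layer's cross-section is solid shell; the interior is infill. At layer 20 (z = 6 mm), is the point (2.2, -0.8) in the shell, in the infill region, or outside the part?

infill

At z = 6 mm: the cylinder: section is a regular 6-gon, circumradius r=5; the cylinder at (-0.5, 8) is absent (z outside [2, 5]); Subtracting the remaining from the first: none of the subtracted shapes is present at this height, so the r=5 cylinder is unchanged — 1 connected region. Overall, the cross-section is a single solid region. The nearest boundary edge runs (2.50, -4.33)→(5.00, 0.00); distance from the point to it = 2.02 mm. The point is inside the cross-section and 2.02 mm from the nearest boundary — more than the 0.8 mm shell width (2 × 0.4), so it's in the infill interior.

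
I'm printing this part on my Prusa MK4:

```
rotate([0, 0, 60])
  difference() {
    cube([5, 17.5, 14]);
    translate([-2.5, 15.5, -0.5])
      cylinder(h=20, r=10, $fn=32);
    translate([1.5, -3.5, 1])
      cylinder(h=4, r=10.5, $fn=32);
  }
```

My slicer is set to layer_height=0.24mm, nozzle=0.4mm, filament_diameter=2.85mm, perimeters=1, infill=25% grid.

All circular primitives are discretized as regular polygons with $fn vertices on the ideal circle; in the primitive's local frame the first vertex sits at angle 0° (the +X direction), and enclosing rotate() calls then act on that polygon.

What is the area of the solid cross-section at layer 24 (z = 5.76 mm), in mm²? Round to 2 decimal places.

35.22 mm²

At z = 5.76 mm: the cube is present — its section is the full 5×17.5 rectangle (area 87.50 mm²); the r=10 cylinder at (-2.5, 15.5) gives a regular 32-gon of circumradius 10 (constant along its height) (area = (32/2)·10.000²·sin(360°/32) = 312.14 mm²); the cylinder at (1.5, -3.5) is absent (z outside [1, 5]); Taking the first minus the rest: starting from the 5×17.5 cube (87.50 mm²), the r=10 cylinder at (-2.5, 15.5) partially overlaps it — only the 52.28 mm² overlap (of its 312.14 mm²) is removed, clipping the outline — area = 35.22 mm²; (whole slice rotated 60° about Z — lengths, areas and connectivity unchanged). Overall, the cross-section is a single solid region. Net area = 35.22 mm².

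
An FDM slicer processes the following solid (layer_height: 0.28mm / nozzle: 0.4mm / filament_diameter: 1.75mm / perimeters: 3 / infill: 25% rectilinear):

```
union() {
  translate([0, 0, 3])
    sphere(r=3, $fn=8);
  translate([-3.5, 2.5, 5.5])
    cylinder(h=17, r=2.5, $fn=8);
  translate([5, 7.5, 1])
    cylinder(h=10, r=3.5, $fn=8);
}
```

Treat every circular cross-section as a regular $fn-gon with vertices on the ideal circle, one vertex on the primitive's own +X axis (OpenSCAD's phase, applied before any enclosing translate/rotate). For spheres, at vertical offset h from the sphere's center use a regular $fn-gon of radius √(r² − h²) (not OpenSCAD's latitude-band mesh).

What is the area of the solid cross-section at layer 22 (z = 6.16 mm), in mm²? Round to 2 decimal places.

52.33 mm²

At z = 6.16 mm: the sphere is absent (|z−center|=3.160 > r=3); the r=2.5 cylinder at (-3.5, 2.5) gives a regular 8-gon of circumradius 2.5 (constant along its height) (area = (8/2)·2.500²·sin(360°/8) = 17.68 mm²); the cylinder at (5, 7.5): section is a regular 8-gon, circumradius r=3.5 (area = (8/2)·3.500²·sin(360°/8) = 34.65 mm²); Combining (union): the 2 present regions are separate (no shared area or edge), so areas and boundary lengths simply add and each stays a separate island — area = 52.33 mm². Overall, the cross-section has 2 separate islands. Net area = 52.33 mm².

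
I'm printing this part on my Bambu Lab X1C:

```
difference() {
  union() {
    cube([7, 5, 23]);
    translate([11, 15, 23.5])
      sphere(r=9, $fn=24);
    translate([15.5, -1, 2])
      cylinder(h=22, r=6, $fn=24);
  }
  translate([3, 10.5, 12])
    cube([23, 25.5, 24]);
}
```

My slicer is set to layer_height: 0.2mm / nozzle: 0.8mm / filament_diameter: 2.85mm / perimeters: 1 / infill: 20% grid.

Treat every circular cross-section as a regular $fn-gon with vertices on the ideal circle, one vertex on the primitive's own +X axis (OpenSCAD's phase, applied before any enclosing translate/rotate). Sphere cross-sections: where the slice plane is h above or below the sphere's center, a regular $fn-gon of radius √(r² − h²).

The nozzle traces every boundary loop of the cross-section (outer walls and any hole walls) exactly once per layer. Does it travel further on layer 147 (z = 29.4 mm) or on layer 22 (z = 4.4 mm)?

Layer 147 (z = 29.4): the cube does not reach this height (z outside [0, 23]); the r=9 sphere at (11, 15) slices to a regular 24-gon of circumradius 6.796 (√(r²−h²) with h=5.9 from center) (perimeter = 2·24·6.796·sin(180°/24) = 42.58 mm); the cylinder at (15.5, -1) is not intersected at this z (z outside [2, 24]); Combining (union): only the r=9 sphere at (11, 15) is present, so the union is just that shape — boundary = 42.58 mm; the 23×25.5 cube at (3, 10.5) contributes its full rectangle (perimeter 97.00 mm); Taking the first minus the rest: starting from that combined region, the 23×25.5 cube at (3, 10.5) partially overlaps it — only the 127.68 mm² overlap (of its 586.50 mm²) is removed, clipping the outline — boundary = 21.50 mm. So its perimeter = 21.50 mm. Layer 22 (z = 4.4): the cube is present — its section is the full 7×5 rectangle (perimeter 24.00 mm); the sphere at (11, 15) does not reach this height (|z−center|=19.100 > r=9); the r=6 cylinder at (15.5, -1) contributes a regular 24-gon of circumradius 6 (perimeter = 2·24·6.000·sin(180°/24) = 37.59 mm); Taking the union: the 2 present regions are separate (no shared area or edge), so areas and boundary lengths simply add and each stays a separate island — boundary = 61.59 mm; the cube at (3, 10.5) does not reach this height (z outside [12, 36]); Taking the first minus the rest: none of the subtracted shapes is present at this height, so that combined region is unchanged — boundary = 61.59 mm. So its perimeter = 61.59 mm. Layer 22 is larger (61.59 vs 21.50 mm).

layer 22 (z = 4.4 mm)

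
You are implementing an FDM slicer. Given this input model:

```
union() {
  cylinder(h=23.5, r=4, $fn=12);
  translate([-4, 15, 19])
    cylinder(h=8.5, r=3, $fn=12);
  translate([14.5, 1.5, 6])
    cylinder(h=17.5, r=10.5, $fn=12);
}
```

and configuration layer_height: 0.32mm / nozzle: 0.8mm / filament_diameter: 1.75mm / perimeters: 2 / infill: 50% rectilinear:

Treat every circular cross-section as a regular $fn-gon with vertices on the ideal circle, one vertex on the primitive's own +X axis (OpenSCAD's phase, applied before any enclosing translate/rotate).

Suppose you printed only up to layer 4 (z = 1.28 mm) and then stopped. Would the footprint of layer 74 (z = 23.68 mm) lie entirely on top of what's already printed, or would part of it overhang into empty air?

Compare the two slices. At z = 1.28: the cylinder: section is a regular 12-gon, circumradius r=4 (area = (12/2)·4.000²·sin(360°/12) = 48.00 mm²); the cylinder at (-4, 15) is not intersected at this z (z outside [19, 27.5]); the cylinder at (14.5, 1.5) does not reach this height (z outside [6, 23.5]); Merging all regions: only the r=4 cylinder is present, so the union is just that shape — area = 48.00 mm². At z = 23.68: the cylinder is not intersected at this z (z outside [0, 23.5]); the r=3 cylinder at (-4, 15) gives a regular 12-gon of circumradius 3 (constant along its height) (area = (12/2)·3.000²·sin(360°/12) = 27.00 mm²); the cylinder at (14.5, 1.5) does not reach this height (z outside [6, 23.5]); Merging all regions: only the r=3 cylinder at (-4, 15) is present, so the union is just that shape — area = 27.00 mm². Checking containment: at z = 23.68 the cross-section extends beyond the z = 1.28 cross-section by about 27.00 mm².

part overhangs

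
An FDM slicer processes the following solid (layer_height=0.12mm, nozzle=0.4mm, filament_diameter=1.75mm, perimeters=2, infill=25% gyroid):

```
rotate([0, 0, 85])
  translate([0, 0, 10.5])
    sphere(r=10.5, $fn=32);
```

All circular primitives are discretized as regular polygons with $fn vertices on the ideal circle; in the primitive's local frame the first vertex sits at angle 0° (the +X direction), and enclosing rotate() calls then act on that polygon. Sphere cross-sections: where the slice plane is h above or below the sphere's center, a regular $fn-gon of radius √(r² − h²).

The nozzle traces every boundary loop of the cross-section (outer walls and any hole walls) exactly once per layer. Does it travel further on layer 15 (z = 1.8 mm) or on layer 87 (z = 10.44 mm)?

Layer 15 (z = 1.8): the r=10.5 sphere contributes a regular 32-gon of circumradius √(10.5²−8.7²) = 5.879 (perimeter = 2·32·5.879·sin(180°/32) = 36.88 mm); (rotated 85° about Z; rotation is an isometry so areas/perimeters/island counts are preserved). So its perimeter = 36.88 mm. Layer 87 (z = 10.44): the r=10.5 sphere contributes a regular 32-gon of circumradius √(10.5²−0.06²) = 10.500 (perimeter = 2·32·10.500·sin(180°/32) = 65.87 mm); (rotated 85° about Z; rotation is an isometry so areas/perimeters/island counts are preserved). So its perimeter = 65.87 mm. Layer 87 is larger (65.87 vs 36.88 mm).

layer 87 (z = 10.44 mm)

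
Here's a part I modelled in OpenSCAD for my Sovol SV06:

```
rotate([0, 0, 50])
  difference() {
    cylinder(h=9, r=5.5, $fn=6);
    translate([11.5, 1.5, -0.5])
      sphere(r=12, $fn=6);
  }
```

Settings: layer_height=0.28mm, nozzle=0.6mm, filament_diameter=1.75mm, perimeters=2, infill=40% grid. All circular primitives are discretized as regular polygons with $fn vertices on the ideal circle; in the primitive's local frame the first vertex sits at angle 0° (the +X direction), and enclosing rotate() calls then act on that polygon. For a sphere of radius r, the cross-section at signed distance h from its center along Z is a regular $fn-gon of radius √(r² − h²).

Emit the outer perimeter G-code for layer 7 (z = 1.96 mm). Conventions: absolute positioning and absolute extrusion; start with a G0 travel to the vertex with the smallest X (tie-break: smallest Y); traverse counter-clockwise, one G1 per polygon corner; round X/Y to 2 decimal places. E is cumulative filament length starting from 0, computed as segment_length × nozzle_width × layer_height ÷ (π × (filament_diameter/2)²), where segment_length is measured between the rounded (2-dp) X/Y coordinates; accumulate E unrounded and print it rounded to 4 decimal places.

At z = 1.96 mm: the r=5.5 cylinder contributes a regular 6-gon of circumradius 5.5; the r=12 sphere at (11.5, 1.5) contributes a regular 6-gon of circumradius √(12²−2.46²) = 11.745; Subtracting the remaining from the first: starting from the r=5.5 cylinder, the r=12 sphere at (11.5, 1.5) partially overlaps it — only the 27.40 mm² overlap (of its 358.40 mm²) is removed, clipping the outline — 1 connected region; (whole slice rotated 50° about Z — lengths, areas and connectivity unchanged). The outline is a single polygon with 7 vertices. Extrusion per mm of travel: 0.6 × 0.28 / (π × 0.875²) = 0.069846. Accumulating E over each segment gives final E = 2.2282.

G0 X-5.42 Y0.96 Z1.96
G1 X-3.54 Y-4.21 E0.3842
G1 X1.88 Y-5.17 E0.7687
G1 X5.42 Y-0.96 E1.1529
G1 X5.20 Y-0.37 E1.1969
G1 X-1.31 Y0.78 E1.6586
G1 X-2.60 Y4.32 E1.9218
G1 X-5.42 Y0.96 E2.2282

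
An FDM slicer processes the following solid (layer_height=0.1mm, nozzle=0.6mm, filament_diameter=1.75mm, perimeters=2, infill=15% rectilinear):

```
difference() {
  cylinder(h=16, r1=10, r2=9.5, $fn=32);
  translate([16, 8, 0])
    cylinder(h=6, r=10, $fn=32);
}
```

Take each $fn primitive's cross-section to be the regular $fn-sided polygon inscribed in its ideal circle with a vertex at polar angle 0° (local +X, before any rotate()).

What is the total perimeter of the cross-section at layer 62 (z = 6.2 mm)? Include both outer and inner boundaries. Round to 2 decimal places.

At z = 6.2 mm: the cone: at t=0.388 of its height the radius interpolates to r₁+(r₂−r₁)t = 9.806, giving a regular 32-gon of that circumradius (perimeter = 2·32·9.806·sin(180°/32) = 61.52 mm); the cylinder at (16, 8) is absent (z outside [0, 6]); After the difference (first − rest): none of the subtracted shapes is present at this height, so the cone is unchanged — boundary = 61.52 mm. Overall, the cross-section is a single solid region. Total boundary length (outer) = 61.52 mm.

61.52 mm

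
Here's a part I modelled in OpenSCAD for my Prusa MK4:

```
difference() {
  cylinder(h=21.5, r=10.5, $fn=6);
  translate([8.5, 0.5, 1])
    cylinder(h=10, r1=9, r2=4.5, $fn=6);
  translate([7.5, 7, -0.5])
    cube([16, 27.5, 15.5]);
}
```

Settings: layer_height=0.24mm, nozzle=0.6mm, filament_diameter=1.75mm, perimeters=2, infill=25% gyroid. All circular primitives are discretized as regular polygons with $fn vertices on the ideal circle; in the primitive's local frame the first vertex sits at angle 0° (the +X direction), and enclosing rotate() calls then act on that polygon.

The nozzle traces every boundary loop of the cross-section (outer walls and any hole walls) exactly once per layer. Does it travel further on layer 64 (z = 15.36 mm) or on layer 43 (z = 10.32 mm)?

Layer 64 (z = 15.36): the r=10.5 cylinder gives a regular 6-gon of circumradius 10.5 (constant along its height) (perimeter = 2·6·10.500·sin(180°/6) = 63.00 mm); the cone at (8.5, 0.5) is absent (z outside [1, 11]); the cube at (7.5, 7) is absent (z outside [-0.5, 15]); Subtracting the remaining from the first: none of the subtracted shapes is present at this height, so the r=10.5 cylinder is unchanged — boundary = 63.00 mm. So its perimeter = 63.00 mm. Layer 43 (z = 10.32): the r=10.5 cylinder gives a regular 6-gon of circumradius 10.5 (constant along its height) (perimeter = 2·6·10.500·sin(180°/6) = 63.00 mm); the cone at (8.5, 0.5): at t=0.932 of its height the radius interpolates to r₁+(r₂−r₁)t = 4.806, giving a regular 6-gon of that circumradius (perimeter = 2·6·4.806·sin(180°/6) = 28.84 mm); the cube at (7.5, 7) (footprint 16×27.5) is included at this height (perimeter 87.00 mm); Subtracting the remaining from the first: starting from the r=10.5 cylinder, the cone at (8.5, 0.5) partially overlaps it — only the 36.51 mm² overlap (of its 60.01 mm²) is removed, clipping the outline; the 16×27.5 cube at (7.5, 7) misses the remaining region (no effect) — boundary = 67.00 mm. So its perimeter = 67.00 mm. Layer 43 is larger (67.00 vs 63.00 mm).

layer 43 (z = 10.32 mm)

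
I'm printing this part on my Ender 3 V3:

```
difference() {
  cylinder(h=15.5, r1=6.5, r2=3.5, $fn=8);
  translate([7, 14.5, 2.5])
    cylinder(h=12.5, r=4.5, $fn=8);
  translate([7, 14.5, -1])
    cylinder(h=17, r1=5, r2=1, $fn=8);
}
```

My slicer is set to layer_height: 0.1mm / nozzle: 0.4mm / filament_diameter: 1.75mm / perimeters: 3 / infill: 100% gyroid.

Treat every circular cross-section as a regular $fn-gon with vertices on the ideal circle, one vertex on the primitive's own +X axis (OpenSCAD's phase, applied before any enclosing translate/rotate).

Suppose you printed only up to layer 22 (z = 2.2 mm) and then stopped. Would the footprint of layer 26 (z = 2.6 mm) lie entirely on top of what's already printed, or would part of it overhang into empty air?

Compare the two slices. At z = 2.2: the cone (r1=6.5→r2=3.5) has section circumradius 6.074 here — a regular 8-gon (area = (8/2)·6.074²·sin(360°/8) = 104.36 mm²); the cylinder at (7, 14.5) is not intersected at this z (z outside [2.5, 15]); the cone at (7, 14.5) (r1=5→r2=1) has section circumradius 4.247 here — a regular 8-gon (area = (8/2)·4.247²·sin(360°/8) = 51.02 mm²); Subtracting the remaining from the first: starting from the cone (104.36 mm²), the cone at (7, 14.5) misses the remaining region (no effect) — area = 104.36 mm². At z = 2.6: the cone: at t=0.168 of its height the radius interpolates to r₁+(r₂−r₁)t = 5.997, giving a regular 8-gon of that circumradius (area = (8/2)·5.997²·sin(360°/8) = 101.71 mm²); the r=4.5 cylinder at (7, 14.5) gives a regular 8-gon of circumradius 4.5 (constant along its height) (area = (8/2)·4.500²·sin(360°/8) = 57.28 mm²); the cone at (7, 14.5) contributes a regular 8-gon of circumradius 4.153 (interpolated between r1=5 and r2=1 at t=0.212) (area = (8/2)·4.153²·sin(360°/8) = 48.78 mm²); After the difference (first − rest): starting from the cone (101.71 mm²), the r=4.5 cylinder at (7, 14.5) misses the remaining region (no effect); the cone at (7, 14.5) misses the remaining region (no effect) — area = 101.71 mm². Checking containment: the cross-section at z = 2.6 is a subset of the cross-section at z = 2.2.

entirely on top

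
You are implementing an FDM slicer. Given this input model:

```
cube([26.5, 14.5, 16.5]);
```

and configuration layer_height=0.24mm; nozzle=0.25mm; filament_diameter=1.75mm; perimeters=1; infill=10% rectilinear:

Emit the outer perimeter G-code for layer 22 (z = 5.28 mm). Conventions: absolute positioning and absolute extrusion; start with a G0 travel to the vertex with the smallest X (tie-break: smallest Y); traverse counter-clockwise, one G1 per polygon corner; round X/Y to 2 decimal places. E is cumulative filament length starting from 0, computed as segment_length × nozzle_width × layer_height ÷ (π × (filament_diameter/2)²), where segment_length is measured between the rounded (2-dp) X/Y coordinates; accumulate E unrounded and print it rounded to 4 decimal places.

At z = 5.28 mm: the 26.5×14.5 cube contributes its full rectangle. The outline is a single polygon with 4 vertices. Extrusion per mm of travel: 0.25 × 0.24 / (π × 0.875²) = 0.024945. Accumulating E over each segment gives final E = 2.0455.

G0 X0.00 Y0.00 Z5.28
G1 X26.50 Y0.00 E0.6610
G1 X26.50 Y14.50 E1.0227
G1 X0.00 Y14.50 E1.6838
G1 X0.00 Y0.00 E2.0455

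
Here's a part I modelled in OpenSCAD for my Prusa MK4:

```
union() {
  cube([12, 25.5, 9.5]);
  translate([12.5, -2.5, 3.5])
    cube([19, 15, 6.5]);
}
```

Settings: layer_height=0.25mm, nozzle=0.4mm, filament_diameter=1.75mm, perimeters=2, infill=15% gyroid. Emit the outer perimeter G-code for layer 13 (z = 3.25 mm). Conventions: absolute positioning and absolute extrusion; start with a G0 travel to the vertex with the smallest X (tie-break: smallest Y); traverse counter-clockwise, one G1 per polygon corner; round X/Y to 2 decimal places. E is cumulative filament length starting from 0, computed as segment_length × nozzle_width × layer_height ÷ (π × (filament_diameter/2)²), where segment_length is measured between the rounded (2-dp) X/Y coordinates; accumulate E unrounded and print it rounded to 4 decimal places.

G0 X0.00 Y0.00 Z3.25
G1 X12.00 Y0.00 E0.4989
G1 X12.00 Y25.50 E1.5591
G1 X0.00 Y25.50 E2.0580
G1 X0.00 Y0.00 E3.1181

At z = 3.25 mm: the 12×25.5 cube contributes its full rectangle; the cube at (12.5, -2.5) is absent (z outside [3.5, 10]); Combining (union): only the 12×25.5 cube is present, so the union is just that shape — 1 connected region. The outline is a single polygon with 4 vertices. Extrusion per mm of travel: 0.4 × 0.25 / (π × 0.875²) = 0.041575. Accumulating E over each segment gives final E = 3.1181.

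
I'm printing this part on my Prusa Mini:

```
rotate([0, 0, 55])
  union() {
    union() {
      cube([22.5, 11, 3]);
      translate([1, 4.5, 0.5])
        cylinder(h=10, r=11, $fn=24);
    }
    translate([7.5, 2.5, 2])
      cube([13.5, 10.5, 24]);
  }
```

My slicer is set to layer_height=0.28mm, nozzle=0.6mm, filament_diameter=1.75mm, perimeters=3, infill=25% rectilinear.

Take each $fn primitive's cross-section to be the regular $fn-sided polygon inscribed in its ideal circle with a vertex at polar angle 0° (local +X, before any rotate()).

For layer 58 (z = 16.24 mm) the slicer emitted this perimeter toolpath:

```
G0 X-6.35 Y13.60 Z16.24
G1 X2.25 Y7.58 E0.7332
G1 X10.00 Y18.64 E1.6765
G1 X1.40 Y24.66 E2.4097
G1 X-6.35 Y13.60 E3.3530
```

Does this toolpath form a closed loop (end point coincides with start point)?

yes

Start point (G0): (-6.35, 13.60). End point (last G1): the path returns to the start — closed.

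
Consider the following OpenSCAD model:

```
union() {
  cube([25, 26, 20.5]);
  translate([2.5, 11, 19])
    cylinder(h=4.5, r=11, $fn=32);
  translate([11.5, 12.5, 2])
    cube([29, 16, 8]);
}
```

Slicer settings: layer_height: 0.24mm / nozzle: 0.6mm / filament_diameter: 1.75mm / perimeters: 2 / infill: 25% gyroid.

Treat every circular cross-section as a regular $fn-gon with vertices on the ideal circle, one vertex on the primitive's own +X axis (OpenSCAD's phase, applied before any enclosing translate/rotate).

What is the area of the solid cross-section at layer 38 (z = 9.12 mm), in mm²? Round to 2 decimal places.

At z = 9.12 mm: the 25×26 cube contributes its full rectangle (area 650.00 mm²); the cylinder at (2.5, 11) is absent (z outside [19, 23.5]); the 29×16 cube at (11.5, 12.5) contributes its full rectangle (area 464.00 mm²); Taking the union: the regions partially overlap — summed areas 1114.00 mm² minus the doubly-counted overlap 182.25 mm² gives 931.75 mm² — area = 931.75 mm². Overall, the cross-section is a single solid region. Net area = 931.75 mm².

931.75 mm²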